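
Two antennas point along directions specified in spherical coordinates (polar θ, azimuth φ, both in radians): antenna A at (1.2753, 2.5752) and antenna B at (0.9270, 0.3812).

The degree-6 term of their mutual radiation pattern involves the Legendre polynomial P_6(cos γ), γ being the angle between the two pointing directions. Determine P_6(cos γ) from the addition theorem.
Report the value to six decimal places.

Summing Y*_{l m}(θ₁,φ₁)·Y_{l m}(θ₂,φ₂) over m ∈ [−6, 6]; prefactor 4π/(2·6+1) = 0.966644:
  m=-6: Y*=-0.35817 + 0.09404j  Y=-0.08305 - 0.09538j  product 0.03872 + 0.02635j
  m=-5: Y*=0.37192 + 0.11898j  Y=-0.10816 - 0.31048j  product -0.00328 - 0.12834j
  m=-4: Y*=0.01284 + 0.01541j  Y=0.01989 - 0.43218j  product 0.00692 - 0.00524j
  m=-3: Y*=-0.04395 - 0.34049j  Y=0.07983 - 0.17536j  product -0.06322 - 0.01947j
  m=-2: Y*=-0.03656 + 0.07806j  Y=-0.18105 + 0.17291j  product -0.00688 - 0.02045j
  m=-1: Y*=-0.26083 + 0.16586j  Y=-0.27996 + 0.11221j  product 0.05441 - 0.07570j
  m=+0: Y*=0.11315 + 0.00000j  Y=0.17446 + 0.00000j  product 0.01974 + 0.00000j
  m=+1: Y*=0.26083 + 0.16586j  Y=0.27996 + 0.11221j  product 0.05441 + 0.07570j
  m=+2: Y*=-0.03656 - 0.07806j  Y=-0.18105 - 0.17291j  product -0.00688 + 0.02045j
  m=+3: Y*=0.04395 - 0.34049j  Y=-0.07983 - 0.17536j  product -0.06322 + 0.01947j
  m=+4: Y*=0.01284 - 0.01541j  Y=0.01989 + 0.43218j  product 0.00692 + 0.00524j
  m=+5: Y*=-0.37192 + 0.11898j  Y=0.10816 - 0.31048j  product -0.00328 + 0.12834j
  m=+6: Y*=-0.35817 - 0.09404j  Y=-0.08305 + 0.09538j  product 0.03872 - 0.02635j
Total Σ_m = 0.07307 + 0.00000j. Multiply by 0.966644: 0.07064 + 0.00000j. P_6(cos γ) = 0.070635

0.070635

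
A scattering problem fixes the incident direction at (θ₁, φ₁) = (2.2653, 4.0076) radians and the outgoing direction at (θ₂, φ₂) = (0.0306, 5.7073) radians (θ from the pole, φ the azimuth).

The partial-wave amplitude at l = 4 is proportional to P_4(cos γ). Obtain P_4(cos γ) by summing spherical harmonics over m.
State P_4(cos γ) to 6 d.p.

Term-by-term m-sum for l=4 (normalisation 4π/9 = 1.396263):
  term(m=-4) = +0.000000-0.000000i   from Y*(Ω₁)=-0.146303-0.048879i, Y(Ω₂)=-0.000000+0.000000i
  term(m=-3) = -0.000005-0.000012i   from Y*(Ω₁)=-0.311024+0.187950i, Y(Ω₂)=-0.000006+0.000035i
  term(m=-2) = -0.000669+0.000176i   from Y*(Ω₁)=-0.059197+0.363999i, Y(Ω₂)=+0.000764+0.001714i
  term(m=-1) = -0.000229-0.001770i   from Y*(Ω₁)=-0.020011-0.023528i, Y(Ω₂)=+0.048456+0.031463i
  term(m=+0) = -0.304384-0.000000i   from Y*(Ω₁)=-0.361361-0.000000i, Y(Ω₂)=+0.842327+0.000000i
  term(m=+1) = -0.000229+0.001770i   from Y*(Ω₁)=+0.020011-0.023528i, Y(Ω₂)=-0.048456+0.031463i
  term(m=+2) = -0.000669-0.000176i   from Y*(Ω₁)=-0.059197-0.363999i, Y(Ω₂)=+0.000764-0.001714i
  term(m=+3) = -0.000005+0.000012i   from Y*(Ω₁)=+0.311024+0.187950i, Y(Ω₂)=+0.000006+0.000035i
  term(m=+4) = +0.000000+0.000000i   from Y*(Ω₁)=-0.146303+0.048879i, Y(Ω₂)=-0.000000-0.000000i
Σ over m = -0.306191-0.000000i; ×(4π/9) → -0.427524-0.000000i. Real part: -0.427524

-0.427524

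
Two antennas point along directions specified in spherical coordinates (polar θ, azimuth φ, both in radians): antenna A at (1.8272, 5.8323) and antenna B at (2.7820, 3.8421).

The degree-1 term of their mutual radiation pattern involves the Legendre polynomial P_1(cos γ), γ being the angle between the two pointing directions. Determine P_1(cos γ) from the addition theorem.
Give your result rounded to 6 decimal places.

Addition theorem: P_1(cos γ) = (4π/3) Σ_m Y*_{lm}(Ω₁) Y_{lm}(Ω₂), m = −1…1:
  m=-1: +0.300800-0.145632i × -0.092947+0.078369i = -0.016546+0.037110i  (running Σ = -0.016546+0.037110i)
  m=0: -0.123911-0.000000i × -0.457352+0.000000i = +0.056671+0.000000i  (running Σ = +0.040125+0.037110i)
  m=1: -0.300800-0.145632i × +0.092947+0.078369i = -0.016546-0.037110i  (running Σ = +0.023580+0.000000i)
Accumulated sum +0.023580+0.000000i; after 4π/(2l+1) scaling, +0.098771+0.000000i ⇒ P_1 = 0.098771

0.098771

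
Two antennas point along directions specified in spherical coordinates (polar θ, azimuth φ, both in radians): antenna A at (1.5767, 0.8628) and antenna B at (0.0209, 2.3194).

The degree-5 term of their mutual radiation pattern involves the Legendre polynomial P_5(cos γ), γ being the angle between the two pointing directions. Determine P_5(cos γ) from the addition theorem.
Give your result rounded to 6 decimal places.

Addition theorem: P_5(cos γ) = (4π/11) Σ_m Y*_{lm}(Ω₁) Y_{lm}(Ω₂), m = −5…5:
  [-5]  conj(Y_{5,-5})(Ω₁) = -0.180037-0.427747i ; Y_{5,-5}(Ω₂) = +0.000000+0.000000i ; Δ = +0.000000-0.000000i
  [-4]  conj(Y_{5,-4})(Ω₁) = +0.008252+0.002640i ; Y_{5,-4}(Ω₂) = -0.000000-0.000000i ; Δ = -0.000000-0.000000i
  [-3]  conj(Y_{5,-3})(Ω₁) = +0.294239-0.181695i ; Y_{5,-3}(Ω₂) = +0.000020-0.000016i ; Δ = +0.000003-0.000008i
  [-2]  conj(Y_{5,-2})(Ω₁) = -0.001542+0.009884i ; Y_{5,-2}(Ω₂) = -0.000109+0.001475i ; Δ = -0.000014-0.000003i
  [-1]  conj(Y_{5,-1})(Ω₁) = +0.208178+0.243184i ; Y_{5,-1}(Ω₂) = -0.036389-0.039171i ; Δ = +0.001950-0.017004i
  [+0]  conj(Y_{5,0})(Ω₁) = -0.010355-0.000000i ; Y_{5,0}(Ω₂) = +0.932540+0.000000i ; Δ = -0.009656-0.000000i
  [+1]  conj(Y_{5,1})(Ω₁) = -0.208178+0.243184i ; Y_{5,1}(Ω₂) = +0.036389-0.039171i ; Δ = +0.001950+0.017004i
  [+2]  conj(Y_{5,2})(Ω₁) = -0.001542-0.009884i ; Y_{5,2}(Ω₂) = -0.000109-0.001475i ; Δ = -0.000014+0.000003i
  [+3]  conj(Y_{5,3})(Ω₁) = -0.294239-0.181695i ; Y_{5,3}(Ω₂) = -0.000020-0.000016i ; Δ = +0.000003+0.000008i
  [+4]  conj(Y_{5,4})(Ω₁) = +0.008252-0.002640i ; Y_{5,4}(Ω₂) = -0.000000+0.000000i ; Δ = -0.000000+0.000000i
  [+5]  conj(Y_{5,5})(Ω₁) = +0.180037-0.427747i ; Y_{5,5}(Ω₂) = -0.000000+0.000000i ; Δ = +0.000000+0.000000i
Total Σ_m = -0.005779+0.000000i. Multiply by 1.142397: -0.006602+0.000000i. P_5(cos γ) = -0.006602

-0.006602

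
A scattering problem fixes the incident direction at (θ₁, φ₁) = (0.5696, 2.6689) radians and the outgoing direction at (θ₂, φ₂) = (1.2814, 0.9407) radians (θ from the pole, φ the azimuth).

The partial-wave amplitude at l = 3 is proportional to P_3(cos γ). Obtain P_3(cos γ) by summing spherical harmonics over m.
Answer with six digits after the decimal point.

Expand P_3 via completeness: Σ_{m} conj(Y_{3,m}) at Ω₁ times Y_{3,m} at Ω₂ —
  m=-3: (-0.009955, 0.064679) × (-0.348721, -0.115366) = (0.010933, -0.021407)  (running Σ = (0.010933, -0.021407))
  m=-2: (0.146536, -0.202928) × (-0.081878, -0.255077) = (-0.063761, -0.020763)  (running Σ = (-0.052827, -0.042169))
  m=-1: (-0.395052, 0.202013) × (-0.108192, 0.148358) = (0.012771, -0.080465)  (running Σ = (-0.040056, -0.122634))
  m=0: (0.171523, -0.000000) × (-0.276120, 0.000000) = (-0.047361, 0.000000)  (running Σ = (-0.087417, -0.122634))
  m=1: (0.395052, 0.202013) × (0.108192, 0.148358) = (0.012771, 0.080465)  (running Σ = (-0.074646, -0.042169))
  m=2: (0.146536, 0.202928) × (-0.081878, 0.255077) = (-0.063761, 0.020763)  (running Σ = (-0.138406, -0.021407))
  m=3: (0.009955, 0.064679) × (0.348721, -0.115366) = (0.010933, 0.021407)  (running Σ = (-0.127473, -0.000000))
Total Σ_m = (-0.127473, -0.000000). Multiply by 1.795196: (-0.228839, -0.000000). P_3(cos γ) = -0.228839

-0.228839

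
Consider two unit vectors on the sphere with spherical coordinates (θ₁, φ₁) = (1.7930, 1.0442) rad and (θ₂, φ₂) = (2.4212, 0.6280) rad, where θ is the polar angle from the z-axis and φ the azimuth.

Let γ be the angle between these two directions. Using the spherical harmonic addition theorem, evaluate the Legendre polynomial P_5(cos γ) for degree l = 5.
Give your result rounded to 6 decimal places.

-0.417941

Addition theorem: P_5(cos γ) = (4π/11) Σ_m Y*_{lm}(Ω₁) Y_{lm}(Ω₂), m = −5…5:
  [-5]  conj(Y_{5,-5})(Ω₁) = +0.199565-0.357941i ; Y_{5,-5}(Ω₂) = -0.057984-0.000092i ; Δ = -0.011605+0.020736i
  [-4]  conj(Y_{5,-4})(Ω₁) = +0.149429+0.251798i ; Y_{5,-4}(Ω₂) = +0.168844+0.123001i ; Δ = -0.005741+0.060895i
  [-3]  conj(Y_{5,-3})(Ω₁) = +0.180710-0.001625i ; Y_{5,-3}(Ω₂) = -0.124948-0.385805i ; Δ = -0.023206-0.069516i
  [-2]  conj(Y_{5,-2})(Ω₁) = -0.150210+0.263812i ; Y_{5,-2}(Ω₂) = -0.119184+0.366017i ; Δ = -0.078657-0.086422i
  [-1]  conj(Y_{5,-1})(Ω₁) = +0.058031+0.099821i ; Y_{5,-1}(Ω₂) = -0.035562+0.025820i ; Δ = -0.004641-0.002051i
  [+0]  conj(Y_{5,0})(Ω₁) = -0.302810-0.000000i ; Y_{5,0}(Ω₂) = +0.390163+0.000000i ; Δ = -0.118145-0.000000i
  [+1]  conj(Y_{5,1})(Ω₁) = -0.058031+0.099821i ; Y_{5,1}(Ω₂) = +0.035562+0.025820i ; Δ = -0.004641+0.002051i
  [+2]  conj(Y_{5,2})(Ω₁) = -0.150210-0.263812i ; Y_{5,2}(Ω₂) = -0.119184-0.366017i ; Δ = -0.078657+0.086422i
  [+3]  conj(Y_{5,3})(Ω₁) = -0.180710-0.001625i ; Y_{5,3}(Ω₂) = +0.124948-0.385805i ; Δ = -0.023206+0.069516i
  [+4]  conj(Y_{5,4})(Ω₁) = +0.149429-0.251798i ; Y_{5,4}(Ω₂) = +0.168844-0.123001i ; Δ = -0.005741-0.060895i
  [+5]  conj(Y_{5,5})(Ω₁) = -0.199565-0.357941i ; Y_{5,5}(Ω₂) = +0.057984-0.000092i ; Δ = -0.011605-0.020736i
Σ over m = -0.365846-0.000000i; ×(4π/11) → -0.417941-0.000000i. Real part: -0.417941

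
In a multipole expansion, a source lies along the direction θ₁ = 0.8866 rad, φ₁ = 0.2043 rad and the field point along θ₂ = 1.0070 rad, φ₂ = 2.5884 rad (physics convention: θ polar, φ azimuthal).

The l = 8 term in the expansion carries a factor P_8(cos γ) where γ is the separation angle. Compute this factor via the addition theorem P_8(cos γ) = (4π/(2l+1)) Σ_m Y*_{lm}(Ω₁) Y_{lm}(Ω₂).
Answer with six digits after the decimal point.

0.104693

Summing Y*_{l m}(θ₁,φ₁)·Y_{l m}(θ₂,φ₂) over m ∈ [−8, 8]; prefactor 4π/(2·8+1) = 0.739198:
  m=-8: Y*=-0.004260+0.066892i  Y=-0.037989-0.128784i  product +0.008776-0.001993i
  m=-7: Y*=+0.030666+0.216518i  Y=+0.252867+0.226639i  product -0.041317+0.061700i
  m=-6: Y*=+0.137626+0.382967i  Y=-0.443619-0.079609i  product -0.030566-0.180848i
  m=-5: Y*=+0.224377+0.366547i  Y=+0.223874-0.088286i  product +0.082593+0.062251i
  m=-4: Y*=+0.082365+0.087778i  Y=+0.116198-0.155424i  product +0.023213-0.002602i
  m=-3: Y*=-0.244329-0.171823i  Y=-0.031100+0.349372i  product +0.067629-0.080018i
  m=-2: Y*=-0.270437-0.117091i  Y=+0.009515+0.018993i  product -0.000349-0.006251i
  m=-1: Y*=+0.171480+0.035529i  Y=-0.295250-0.182319i  product -0.044152-0.041754i
  m=+0: Y*=+0.324242-0.000000i  Y=+0.030765+0.000000i  product +0.009975+0.000000i
  m=+1: Y*=-0.171480+0.035529i  Y=+0.295250-0.182319i  product -0.044152+0.041754i
  m=+2: Y*=-0.270437+0.117091i  Y=+0.009515-0.018993i  product -0.000349+0.006251i
  m=+3: Y*=+0.244329-0.171823i  Y=+0.031100+0.349372i  product +0.067629+0.080018i
  m=+4: Y*=+0.082365-0.087778i  Y=+0.116198+0.155424i  product +0.023213+0.002602i
  m=+5: Y*=-0.224377+0.366547i  Y=-0.223874-0.088286i  product +0.082593-0.062251i
  m=+6: Y*=+0.137626-0.382967i  Y=-0.443619+0.079609i  product -0.030566+0.180848i
  m=+7: Y*=-0.030666+0.216518i  Y=-0.252867+0.226639i  product -0.041317-0.061700i
  m=+8: Y*=-0.004260-0.066892i  Y=-0.037989+0.128784i  product +0.008776+0.001993i
Σ over m = +0.141630-0.000000i; ×(4π/17) → +0.104693-0.000000i. Real part: 0.104693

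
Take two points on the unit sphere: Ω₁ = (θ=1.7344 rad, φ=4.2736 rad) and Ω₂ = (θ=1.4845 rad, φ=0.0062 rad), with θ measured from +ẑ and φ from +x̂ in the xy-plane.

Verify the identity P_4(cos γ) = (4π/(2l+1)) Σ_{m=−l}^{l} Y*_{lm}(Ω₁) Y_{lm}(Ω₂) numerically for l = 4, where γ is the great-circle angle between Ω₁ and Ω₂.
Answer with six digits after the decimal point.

-0.181868

Expand P_4 via completeness: Σ_{m} conj(Y_{4,m}) at Ω₁ times Y_{4,m} at Ω₂ —
  m=-4: -0.076877-0.412258i × +0.435848-0.010811i = -0.037964-0.178851i  (running Σ = -0.037964-0.178851i)
  m=-3: -0.189504-0.049283i × +0.106662-0.001984i = -0.020311-0.004881i  (running Σ = -0.058274-0.183732i)
  m=-2: +0.169452-0.203972i × -0.314748+0.003903i = -0.052539+0.064861i  (running Σ = -0.110813-0.118870i)
  m=-1: -0.090898-0.193689i × -0.119755+0.000742i = +0.011029+0.023128i  (running Σ = -0.099784-0.095743i)
  m=0: +0.235773-0.000000i × +0.293986+0.000000i = +0.069314+0.000000i  (running Σ = -0.030470-0.095743i)
  m=1: +0.090898-0.193689i × +0.119755+0.000742i = +0.011029-0.023128i  (running Σ = -0.019440-0.118870i)
  m=2: +0.169452+0.203972i × -0.314748-0.003903i = -0.052539-0.064861i  (running Σ = -0.071979-0.183732i)
  m=3: +0.189504-0.049283i × -0.106662-0.001984i = -0.020311+0.004881i  (running Σ = -0.092290-0.178851i)
  m=4: -0.076877+0.412258i × +0.435848+0.010811i = -0.037964+0.178851i  (running Σ = -0.130253+0.000000i)
Σ over m = -0.130253+0.000000i; ×(4π/9) → -0.181868+0.000000i. Real part: -0.181868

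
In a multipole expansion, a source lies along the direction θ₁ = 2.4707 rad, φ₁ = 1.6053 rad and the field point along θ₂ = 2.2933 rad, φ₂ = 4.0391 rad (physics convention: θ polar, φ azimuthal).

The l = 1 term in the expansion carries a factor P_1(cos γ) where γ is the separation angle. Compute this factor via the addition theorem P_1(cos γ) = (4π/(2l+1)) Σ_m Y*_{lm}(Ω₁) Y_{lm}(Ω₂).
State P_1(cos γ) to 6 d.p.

Summing Y*_{l m}(θ₁,φ₁)·Y_{l m}(θ₂,φ₂) over m ∈ [−1, 1]; prefactor 4π/(2·1+1) = 4.188790:
  term(m=-1) = -0.042296-0.036193i   from Y*(Ω₁)=-0.007410+0.214661i, Y(Ω₂)=-0.161610+0.202615i
  term(m=+0) = +0.123651+0.000000i   from Y*(Ω₁)=-0.382706-0.000000i, Y(Ω₂)=-0.323096+0.000000i
  term(m=+1) = -0.042296+0.036193i   from Y*(Ω₁)=+0.007410+0.214661i, Y(Ω₂)=+0.161610+0.202615i
Total Σ_m = +0.039059+0.000000i. Multiply by 4.188790: +0.163608+0.000000i. P_1(cos γ) = 0.163608

0.163608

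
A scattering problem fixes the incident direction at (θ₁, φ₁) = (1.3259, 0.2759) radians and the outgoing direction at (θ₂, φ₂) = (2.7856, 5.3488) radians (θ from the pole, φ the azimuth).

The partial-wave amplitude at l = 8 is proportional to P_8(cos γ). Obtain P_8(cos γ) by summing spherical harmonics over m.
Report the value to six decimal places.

Term-by-term m-sum for l=8 (normalisation 4π/17 = 0.739198):
  [-8]  conj(Y_{8,-8})(Ω₁) = -0.240401+0.325319i ; Y_{8,-8}(Ω₂) = +0.000042+0.000104i ; Δ = -0.000044-0.000012i
  [-7]  conj(Y_{8,-7})(Ω₁) = -0.142638+0.378371i ; Y_{8,-7}(Ω₂) = -0.001167-0.000307i ; Δ = +0.000283-0.000398i
  [-6]  conj(Y_{8,-6})(Ω₁) = +0.003136-0.036974i ; Y_{8,-6}(Ω₂) = +0.006404-0.005146i ; Δ = -0.000170-0.000253i
  [-5]  conj(Y_{8,-5})(Ω₁) = -0.068242-0.352374i ; Y_{8,-5}(Ω₂) = +0.001614+0.039857i ; Δ = +0.013934-0.003289i
  [-4]  conj(Y_{8,-4})(Ω₁) = -0.041004-0.081285i ; Y_{8,-4}(Ω₂) = -0.117011-0.079358i ; Δ = -0.001653+0.012765i
  [-3]  conj(Y_{8,-3})(Ω₁) = +0.210169+0.228747i ; Y_{8,-3}(Ω₂) = +0.335398-0.118053i ; Δ = +0.097495+0.051910i
  [-2]  conj(Y_{8,-2})(Ω₁) = +0.122747+0.075561i ; Y_{8,-2}(Ω₂) = -0.167764+0.546254i ; Δ = -0.061868+0.054375i
  [-1]  conj(Y_{8,-1})(Ω₁) = -0.273655-0.077477i ; Y_{8,-1}(Ω₂) = -0.231468-0.313226i ; Δ = +0.039074+0.103649i
  [+0]  conj(Y_{8,0})(Ω₁) = -0.158877-0.000000i ; Y_{8,0}(Ω₂) = -0.316560+0.000000i ; Δ = +0.050294+0.000000i
  [+1]  conj(Y_{8,1})(Ω₁) = +0.273655-0.077477i ; Y_{8,1}(Ω₂) = +0.231468-0.313226i ; Δ = +0.039074-0.103649i
  [+2]  conj(Y_{8,2})(Ω₁) = +0.122747-0.075561i ; Y_{8,2}(Ω₂) = -0.167764-0.546254i ; Δ = -0.061868-0.054375i
  [+3]  conj(Y_{8,3})(Ω₁) = -0.210169+0.228747i ; Y_{8,3}(Ω₂) = -0.335398-0.118053i ; Δ = +0.097495-0.051910i
  [+4]  conj(Y_{8,4})(Ω₁) = -0.041004+0.081285i ; Y_{8,4}(Ω₂) = -0.117011+0.079358i ; Δ = -0.001653-0.012765i
  [+5]  conj(Y_{8,5})(Ω₁) = +0.068242-0.352374i ; Y_{8,5}(Ω₂) = -0.001614+0.039857i ; Δ = +0.013934+0.003289i
  [+6]  conj(Y_{8,6})(Ω₁) = +0.003136+0.036974i ; Y_{8,6}(Ω₂) = +0.006404+0.005146i ; Δ = -0.000170+0.000253i
  [+7]  conj(Y_{8,7})(Ω₁) = +0.142638+0.378371i ; Y_{8,7}(Ω₂) = +0.001167-0.000307i ; Δ = +0.000283+0.000398i
  [+8]  conj(Y_{8,8})(Ω₁) = -0.240401-0.325319i ; Y_{8,8}(Ω₂) = +0.000042-0.000104i ; Δ = -0.000044+0.000012i
Σ over m = +0.224397+0.000000i; ×(4π/17) → +0.165874+0.000000i. Real part: 0.165874

0.165874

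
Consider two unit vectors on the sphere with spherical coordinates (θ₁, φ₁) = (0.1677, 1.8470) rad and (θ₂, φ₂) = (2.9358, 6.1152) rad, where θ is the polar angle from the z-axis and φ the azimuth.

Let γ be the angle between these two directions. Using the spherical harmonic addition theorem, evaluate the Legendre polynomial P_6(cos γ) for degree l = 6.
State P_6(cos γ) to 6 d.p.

0.617349

Expand P_6 via completeness: Σ_{m} conj(Y_{6,m}) at Ω₁ times Y_{6,m} at Ω₂ —
  term(m=-6) = (0.000000, -0.000000)   from Y*(Ω₁)=(0.000001, -0.000010), Y(Ω₂)=(0.000019, 0.000030)
  term(m=-5) = (0.000000, 0.000000)   from Y*(Ω₁)=(-0.000210, 0.000040), Y(Ω₂)=(-0.000390, -0.000435)
  term(m=-4) = (-0.000003, 0.000016)   from Y*(Ω₁)=(0.001206, 0.002398), Y(Ω₂)=(0.004645, 0.003695)
  term(m=-3) = (-0.000916, 0.000222)   from Y*(Ω₁)=(0.016935, -0.015531), Y(Ω₂)=(-0.035927, -0.019812)
  term(m=-2) = (-0.016065, -0.019768)   from Y*(Ω₁)=(-0.113459, -0.069939), Y(Ω₂)=(0.180435, 0.063010)
  term(m=-1) = (0.110515, -0.232218)   from Y*(Ω₁)=(-0.129845, 0.458089), Y(Ω₂)=(-0.532525, -0.090307)
  term(m=+0) = (0.451591, 0.000000)   from Y*(Ω₁)=(0.737900, -0.000000), Y(Ω₂)=(0.611995, 0.000000)
  term(m=+1) = (0.110515, 0.232218)   from Y*(Ω₁)=(0.129845, 0.458089), Y(Ω₂)=(0.532525, -0.090307)
  term(m=+2) = (-0.016065, 0.019768)   from Y*(Ω₁)=(-0.113459, 0.069939), Y(Ω₂)=(0.180435, -0.063010)
  term(m=+3) = (-0.000916, -0.000222)   from Y*(Ω₁)=(-0.016935, -0.015531), Y(Ω₂)=(0.035927, -0.019812)
  term(m=+4) = (-0.000003, -0.000016)   from Y*(Ω₁)=(0.001206, -0.002398), Y(Ω₂)=(0.004645, -0.003695)
  term(m=+5) = (0.000000, -0.000000)   from Y*(Ω₁)=(0.000210, 0.000040), Y(Ω₂)=(0.000390, -0.000435)
  term(m=+6) = (0.000000, 0.000000)   from Y*(Ω₁)=(0.000001, 0.000010), Y(Ω₂)=(0.000019, -0.000030)
Σ over m = (0.638651, 0.000000); ×(4π/13) → (0.617349, 0.000000). Real part: 0.617349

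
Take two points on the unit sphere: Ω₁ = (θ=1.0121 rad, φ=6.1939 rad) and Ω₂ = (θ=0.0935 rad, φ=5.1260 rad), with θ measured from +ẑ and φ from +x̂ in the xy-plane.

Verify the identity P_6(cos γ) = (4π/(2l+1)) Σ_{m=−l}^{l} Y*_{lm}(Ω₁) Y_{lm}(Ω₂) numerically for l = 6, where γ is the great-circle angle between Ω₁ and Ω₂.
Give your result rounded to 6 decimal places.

Addition theorem: P_6(cos γ) = (4π/13) Σ_m Y*_{lm}(Ω₁) Y_{lm}(Ω₂), m = −6…6:
  [-6]  conj(Y_{6,-6})(Ω₁) = (0.154414, -0.091662) ; Y_{6,-6}(Ω₂) = (0.000000, 0.000000) ; Δ = (0.000000, 0.000000)
  [-5]  conj(Y_{6,-5})(Ω₁) = (0.350755, -0.167891) ; Y_{6,-5}(Ω₂) = (0.000010, -0.000006) ; Δ = (0.000003, -0.000004)
  [-4]  conj(Y_{6,-4})(Ω₁) = (0.361320, -0.134824) ; Y_{6,-4}(Ω₂) = (-0.000022, -0.000268) ; Δ = (-0.000044, -0.000094)
  [-3]  conj(Y_{6,-3})(Ω₁) = (0.018443, -0.005062) ; Y_{6,-3}(Ω₂) = (-0.003947, -0.001352) ; Δ = (-0.000080, -0.000005)
  [-2]  conj(Y_{6,-2})(Ω₁) = (-0.334689, 0.060409) ; Y_{6,-2}(Ω₂) = (-0.029950, 0.032566) ; Δ = (0.008057, -0.012709)
  [-1]  conj(Y_{6,-1})(Ω₁) = (-0.152000, 0.013608) ; Y_{6,-1}(Ω₂) = (0.118342, 0.269615) ; Δ = (-0.021657, -0.039371)
  [+0]  conj(Y_{6,0})(Ω₁) = (0.302460, -0.000000) ; Y_{6,0}(Ω₂) = (0.925831, 0.000000) ; Δ = (0.280027, 0.000000)
  [+1]  conj(Y_{6,1})(Ω₁) = (0.152000, 0.013608) ; Y_{6,1}(Ω₂) = (-0.118342, 0.269615) ; Δ = (-0.021657, 0.039371)
  [+2]  conj(Y_{6,2})(Ω₁) = (-0.334689, -0.060409) ; Y_{6,2}(Ω₂) = (-0.029950, -0.032566) ; Δ = (0.008057, 0.012709)
  [+3]  conj(Y_{6,3})(Ω₁) = (-0.018443, -0.005062) ; Y_{6,3}(Ω₂) = (0.003947, -0.001352) ; Δ = (-0.000080, 0.000005)
  [+4]  conj(Y_{6,4})(Ω₁) = (0.361320, 0.134824) ; Y_{6,4}(Ω₂) = (-0.000022, 0.000268) ; Δ = (-0.000044, 0.000094)
  [+5]  conj(Y_{6,5})(Ω₁) = (-0.350755, -0.167891) ; Y_{6,5}(Ω₂) = (-0.000010, -0.000006) ; Δ = (0.000003, 0.000004)
  [+6]  conj(Y_{6,6})(Ω₁) = (0.154414, 0.091662) ; Y_{6,6}(Ω₂) = (0.000000, -0.000000) ; Δ = (0.000000, -0.000000)
Accumulated sum (0.252584, -0.000000); after 4π/(2l+1) scaling, (0.244159, -0.000000) ⇒ P_6 = 0.244159

0.244159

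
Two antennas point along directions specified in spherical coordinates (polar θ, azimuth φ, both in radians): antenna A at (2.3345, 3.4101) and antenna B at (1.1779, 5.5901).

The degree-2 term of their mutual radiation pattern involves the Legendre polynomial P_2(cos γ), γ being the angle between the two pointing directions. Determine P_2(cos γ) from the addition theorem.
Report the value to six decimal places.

Summing Y*_{l m}(θ₁,φ₁)·Y_{l m}(θ₂,φ₂) over m ∈ [−2, 2]; prefactor 4π/(2·2+1) = 2.513274:
  term(m=-2) = -0.02293 + 0.06235j   from Y*(Ω₁)=0.17315 + 0.10309j, Y(Ω₂)=0.06052 + 0.32405j
  term(m=-1) = 0.06034 + 0.08648j   from Y*(Ω₁)=0.37208 + 0.10238j, Y(Ω₂)=0.21020 + 0.17458j
  term(m=+0) = -0.02424 + 0.00000j   from Y*(Ω₁)=0.13718 + 0.00000j, Y(Ω₂)=-0.17670 + 0.00000j
  term(m=+1) = 0.06034 - 0.08648j   from Y*(Ω₁)=-0.37208 + 0.10238j, Y(Ω₂)=-0.21020 + 0.17458j
  term(m=+2) = -0.02293 - 0.06235j   from Y*(Ω₁)=0.17315 - 0.10309j, Y(Ω₂)=0.06052 - 0.32405j
Accumulated sum 0.05058 - 0.00000j; after 4π/(2l+1) scaling, 0.12713 - 0.00000j ⇒ P_2 = 0.127133

0.127133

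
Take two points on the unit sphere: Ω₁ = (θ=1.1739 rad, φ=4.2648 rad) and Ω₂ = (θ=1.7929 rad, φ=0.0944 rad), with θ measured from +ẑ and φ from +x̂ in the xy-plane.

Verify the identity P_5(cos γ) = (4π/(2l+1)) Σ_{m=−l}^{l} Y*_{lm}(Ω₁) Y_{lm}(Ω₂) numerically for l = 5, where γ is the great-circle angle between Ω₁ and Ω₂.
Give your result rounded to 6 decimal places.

Term-by-term m-sum for l=5 (normalisation 4π/11 = 1.142397):
  m=-5: -0.24329 + 0.19162j × 0.36505 - 0.18635j = -0.05310 + 0.11529j  (running Σ = -0.05310 + 0.11529j)
  m=-4: -0.08940 - 0.40061j × -0.27208 + 0.10791j = 0.06756 + 0.09935j  (running Σ = 0.01445 + 0.21464j)
  m=-3: 0.09116 + 0.02116j × -0.17365 + 0.05054j = -0.01690 + 0.00093j  (running Σ = -0.00245 + 0.21557j)
  m=-2: 0.19226 - 0.23990j × 0.29811 - 0.05696j = 0.04365 - 0.08247j  (running Σ = 0.04120 + 0.13310j)
  m=-1: 0.07965 + 0.16592j × 0.11511 - 0.01090j = 0.01098 + 0.01823j  (running Σ = 0.05218 + 0.15133j)
  m=0: 0.26884 + 0.00000j × -0.30275 + 0.00000j = -0.08139 + 0.00000j  (running Σ = -0.02921 + 0.15133j)
  m=1: -0.07965 + 0.16592j × -0.11511 - 0.01090j = 0.01098 - 0.01823j  (running Σ = -0.01823 + 0.13310j)
  m=2: 0.19226 + 0.23990j × 0.29811 + 0.05696j = 0.04365 + 0.08247j  (running Σ = 0.02542 + 0.21557j)
  m=3: -0.09116 + 0.02116j × 0.17365 + 0.05054j = -0.01690 - 0.00093j  (running Σ = 0.00852 + 0.21464j)
  m=4: -0.08940 + 0.40061j × -0.27208 - 0.10791j = 0.06756 - 0.09935j  (running Σ = 0.07608 + 0.11529j)
  m=5: 0.24329 + 0.19162j × -0.36505 - 0.18635j = -0.05310 - 0.11529j  (running Σ = 0.02297 + 0.00000j)
Σ over m = 0.02297 + 0.00000j; ×(4π/11) → 0.02624 + 0.00000j. Real part: 0.026245

0.026245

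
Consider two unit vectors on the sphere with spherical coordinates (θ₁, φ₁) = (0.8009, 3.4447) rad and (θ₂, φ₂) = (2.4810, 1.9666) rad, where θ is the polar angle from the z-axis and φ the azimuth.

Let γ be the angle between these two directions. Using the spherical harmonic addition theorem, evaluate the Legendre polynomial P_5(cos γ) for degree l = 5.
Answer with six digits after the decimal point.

Addition theorem: P_5(cos γ) = (4π/11) Σ_m Y*_{lm}(Ω₁) Y_{lm}(Ω₂), m = −5…5:
  term(m=-5) = (0.001598, 0.003197)   from Y*(Ω₁)=(-0.004891, -0.088420), Y(Ω₂)=(-0.037049, 0.016024)
  term(m=-4) = (-0.041567, 0.016160)   from Y*(Ω₁)=(0.095222, 0.254237), Y(Ω₂)=(0.002040, 0.164259)
  term(m=-3) = (-0.043532, -0.152483)   from Y*(Ω₁)=(-0.264313, -0.339529), Y(Ω₂)=(0.341784, 0.137856)
  term(m=-2) = (0.118886, -0.022297)   from Y*(Ω₁)=(0.226640, 0.157130), Y(Ω₂)=(0.308208, -0.312059)
  term(m=-1) = (-0.001553, -0.016704)   from Y*(Ω₁)=(0.187310, 0.058580), Y(Ω₂)=(-0.032956, -0.078870)
  term(m=+0) = (-0.128841, -0.000000)   from Y*(Ω₁)=(-0.335905, -0.000000), Y(Ω₂)=(0.383564, 0.000000)
  term(m=+1) = (-0.001553, 0.016704)   from Y*(Ω₁)=(-0.187310, 0.058580), Y(Ω₂)=(0.032956, -0.078870)
  term(m=+2) = (0.118886, 0.022297)   from Y*(Ω₁)=(0.226640, -0.157130), Y(Ω₂)=(0.308208, 0.312059)
  term(m=+3) = (-0.043532, 0.152483)   from Y*(Ω₁)=(0.264313, -0.339529), Y(Ω₂)=(-0.341784, 0.137856)
  term(m=+4) = (-0.041567, -0.016160)   from Y*(Ω₁)=(0.095222, -0.254237), Y(Ω₂)=(0.002040, -0.164259)
  term(m=+5) = (0.001598, -0.003197)   from Y*(Ω₁)=(0.004891, -0.088420), Y(Ω₂)=(0.037049, 0.016024)
Total Σ_m = (-0.061175, -0.000000). Multiply by 1.142397: (-0.069886, -0.000000). P_5(cos γ) = -0.069886

-0.069886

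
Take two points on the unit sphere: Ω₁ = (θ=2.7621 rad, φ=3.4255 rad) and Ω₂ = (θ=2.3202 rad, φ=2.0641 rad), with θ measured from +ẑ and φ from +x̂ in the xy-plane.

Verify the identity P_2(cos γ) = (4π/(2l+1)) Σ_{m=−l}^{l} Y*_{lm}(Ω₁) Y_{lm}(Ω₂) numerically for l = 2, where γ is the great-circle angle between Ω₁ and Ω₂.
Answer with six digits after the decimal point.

Term-by-term m-sum for l=2 (normalisation 4π/5 = 2.513274):
  term(m=-2) = -0.010026+0.004463i   from Y*(Ω₁)=+0.044691+0.028508i, Y(Ω₂)=-0.114181+0.172695i
  term(m=-1) = +0.021289+0.100180i   from Y*(Ω₁)=+0.255187+0.074461i, Y(Ω₂)=+0.182442+0.339339i
  term(m=+0) = +0.061950+0.000000i   from Y*(Ω₁)=+0.500937-0.000000i, Y(Ω₂)=+0.123668+0.000000i
  term(m=+1) = +0.021289-0.100180i   from Y*(Ω₁)=-0.255187+0.074461i, Y(Ω₂)=-0.182442+0.339339i
  term(m=+2) = -0.010026-0.004463i   from Y*(Ω₁)=+0.044691-0.028508i, Y(Ω₂)=-0.114181-0.172695i
Σ over m = +0.084476-0.000000i; ×(4π/5) → +0.212312-0.000000i. Real part: 0.212312

0.212312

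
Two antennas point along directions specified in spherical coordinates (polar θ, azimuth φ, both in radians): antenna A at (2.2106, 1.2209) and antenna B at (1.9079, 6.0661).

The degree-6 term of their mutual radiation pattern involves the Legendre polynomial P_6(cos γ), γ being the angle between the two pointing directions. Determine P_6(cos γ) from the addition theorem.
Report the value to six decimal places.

Summing Y*_{l m}(θ₁,φ₁)·Y_{l m}(θ₂,φ₂) over m ∈ [−6, 6]; prefactor 4π/(2·6+1) = 0.966644:
  m=-6: Y*=+0.064932+0.111182i  Y=+0.090458+0.329042i  product -0.030710+0.031423i
  m=-5: Y*=-0.326658+0.058998i  Y=-0.193291-0.366460i  product +0.084761+0.108303i
  m=-4: Y*=+0.073536-0.425300i  Y=+0.037187+0.043931i  product +0.021418-0.012585i
  m=-3: Y*=+0.160370+0.092058i  Y=+0.258744+0.197212i  product +0.023340+0.055446i
  m=-2: Y*=+0.196128-0.165127i  Y=-0.151111-0.070067i  product -0.041207+0.011210i
  m=-1: Y*=+0.101505+0.278163i  Y=-0.265338-0.058523i  product -0.010654-0.079748i
  m=+0: Y*=+0.182197-0.000000i  Y=+0.191939+0.000000i  product +0.034971+0.000000i
  m=+1: Y*=-0.101505+0.278163i  Y=+0.265338-0.058523i  product -0.010654+0.079748i
  m=+2: Y*=+0.196128+0.165127i  Y=-0.151111+0.070067i  product -0.041207-0.011210i
  m=+3: Y*=-0.160370+0.092058i  Y=-0.258744+0.197212i  product +0.023340-0.055446i
  m=+4: Y*=+0.073536+0.425300i  Y=+0.037187-0.043931i  product +0.021418+0.012585i
  m=+5: Y*=+0.326658+0.058998i  Y=+0.193291-0.366460i  product +0.084761-0.108303i
  m=+6: Y*=+0.064932-0.111182i  Y=+0.090458-0.329042i  product -0.030710-0.031423i
Total Σ_m = +0.128867+0.000000i. Multiply by 0.966644: +0.124568+0.000000i. P_6(cos γ) = 0.124568

0.124568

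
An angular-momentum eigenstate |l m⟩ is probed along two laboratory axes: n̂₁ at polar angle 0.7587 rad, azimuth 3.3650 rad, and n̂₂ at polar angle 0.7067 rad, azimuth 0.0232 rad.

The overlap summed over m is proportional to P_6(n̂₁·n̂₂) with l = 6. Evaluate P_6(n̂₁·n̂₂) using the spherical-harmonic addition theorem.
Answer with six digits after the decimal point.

-0.230335

Term-by-term m-sum for l=6 (normalisation 4π/13 = 0.966644):
  m=-6: Y*=+0.011695+0.049871i  Y=+0.035858-0.005024i  product +0.000670+0.001730i
  m=-5: Y*=-0.082051-0.168240i  Y=+0.145918-0.017003i  product -0.014833-0.023154i
  m=-4: Y*=+0.240071+0.298601i  Y=+0.338626-0.031515i  product +0.090705+0.093548i
  m=-3: Y*=-0.337006-0.267116i  Y=+0.454880-0.031711i  product -0.161768-0.110819i
  m=-2: Y*=+0.093671+0.044881i  Y=+0.223361-0.010371i  product +0.021388+0.009053i
  m=-1: Y*=+0.330247+0.075032i  Y=-0.266880+0.006193i  product -0.088601-0.017979i
  m=+0: Y*=-0.211614-0.000000i  Y=-0.314702+0.000000i  product +0.066595+0.000000i
  m=+1: Y*=-0.330247+0.075032i  Y=+0.266880+0.006193i  product -0.088601+0.017979i
  m=+2: Y*=+0.093671-0.044881i  Y=+0.223361+0.010371i  product +0.021388-0.009053i
  m=+3: Y*=+0.337006-0.267116i  Y=-0.454880-0.031711i  product -0.161768+0.110819i
  m=+4: Y*=+0.240071-0.298601i  Y=+0.338626+0.031515i  product +0.090705-0.093548i
  m=+5: Y*=+0.082051-0.168240i  Y=-0.145918-0.017003i  product -0.014833+0.023154i
  m=+6: Y*=+0.011695-0.049871i  Y=+0.035858+0.005024i  product +0.000670-0.001730i
Σ over m = -0.238283-0.000000i; ×(4π/13) → -0.230335-0.000000i. Real part: -0.230335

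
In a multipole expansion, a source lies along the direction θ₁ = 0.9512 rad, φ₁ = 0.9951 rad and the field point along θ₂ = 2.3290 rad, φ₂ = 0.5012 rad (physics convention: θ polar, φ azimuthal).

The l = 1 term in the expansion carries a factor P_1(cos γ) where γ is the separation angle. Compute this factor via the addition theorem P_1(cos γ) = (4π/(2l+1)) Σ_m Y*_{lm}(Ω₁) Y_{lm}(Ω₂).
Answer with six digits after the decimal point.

0.121158

Summing Y*_{l m}(θ₁,φ₁)·Y_{l m}(θ₂,φ₂) over m ∈ [−1, 1]; prefactor 4π/(2·1+1) = 4.188790:
  m=-1: 0.15313 + 0.23593j × 0.22000 - 0.12053j = 0.06213 + 0.03345j  (running Σ = 0.06213 + 0.03345j)
  m=0: 0.28373 + 0.00000j × -0.33597 + 0.00000j = -0.09533 + 0.00000j  (running Σ = -0.03320 + 0.03345j)
  m=1: -0.15313 + 0.23593j × -0.22000 - 0.12053j = 0.06213 - 0.03345j  (running Σ = 0.02892 + 0.00000j)
Σ over m = 0.02892 + 0.00000j; ×(4π/3) → 0.12116 + 0.00000j. Real part: 0.121158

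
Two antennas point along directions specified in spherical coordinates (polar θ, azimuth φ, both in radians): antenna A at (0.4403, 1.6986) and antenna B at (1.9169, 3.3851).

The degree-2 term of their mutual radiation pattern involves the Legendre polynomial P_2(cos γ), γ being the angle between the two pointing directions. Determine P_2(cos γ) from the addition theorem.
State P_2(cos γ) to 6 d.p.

-0.312910

Summing Y*_{l m}(θ₁,φ₁)·Y_{l m}(θ₂,φ₂) over m ∈ [−2, 2]; prefactor 4π/(2·2+1) = 2.513274:
  m=-2: Y*=-0.06789 - 0.01774j  Y=0.30208 - 0.15997j  product -0.02335 + 0.00550j
  m=-1: Y*=-0.03796 + 0.29543j  Y=0.23926 - 0.05944j  product 0.00848 + 0.07294j
  m=+0: Y*=0.45891 + 0.00000j  Y=-0.20651 + 0.00000j  product -0.09477 + 0.00000j
  m=+1: Y*=0.03796 + 0.29543j  Y=-0.23926 - 0.05944j  product 0.00848 - 0.07294j
  m=+2: Y*=-0.06789 + 0.01774j  Y=0.30208 + 0.15997j  product -0.02335 - 0.00550j
Total Σ_m = -0.12450 - 0.00000j. Multiply by 2.513274: -0.31291 - 0.00000j. P_2(cos γ) = -0.312910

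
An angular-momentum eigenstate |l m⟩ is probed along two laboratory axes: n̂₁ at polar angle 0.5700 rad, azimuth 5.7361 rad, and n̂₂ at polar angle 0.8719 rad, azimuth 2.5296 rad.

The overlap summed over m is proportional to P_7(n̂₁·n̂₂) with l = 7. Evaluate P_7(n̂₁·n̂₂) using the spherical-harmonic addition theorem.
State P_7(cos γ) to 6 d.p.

-0.241972

Summing Y*_{l m}(θ₁,φ₁)·Y_{l m}(θ₂,φ₂) over m ∈ [−7, 7]; prefactor 4π/(2·7+1) = 0.837758:
  term(m=-7) = -0.000461-0.000225i   from Y*(Ω₁)=-0.005147+0.004231i, Y(Ω₂)=+0.032015+0.070095i
  term(m=-6) = +0.008720+0.003579i   from Y*(Ω₁)=-0.038511+0.005463i, Y(Ω₂)=-0.209027-0.122575i
  term(m=-5) = -0.055258-0.018591i   from Y*(Ω₁)=-0.126704-0.054493i, Y(Ω₂)=+0.421298-0.034467i
  term(m=-4) = +0.121508+0.032275i   from Y*(Ω₁)=-0.188523-0.265448i, Y(Ω₂)=-0.296919+0.246872i
  term(m=-3) = -0.004322-0.000852i   from Y*(Ω₁)=-0.034346-0.486646i, Y(Ω₂)=+0.002367-0.008714i
  term(m=-2) = -0.120098-0.015679i   from Y*(Ω₁)=+0.156175-0.302472i, Y(Ω₂)=-0.120935-0.334612i
  term(m=-1) = -0.030856-0.002006i   from Y*(Ω₁)=-0.154028+0.093819i, Y(Ω₂)=+0.140333+0.098498i
  term(m=+0) = -0.127297-0.000000i   from Y*(Ω₁)=-0.409478-0.000000i, Y(Ω₂)=+0.310875+0.000000i
  term(m=+1) = -0.030856+0.002006i   from Y*(Ω₁)=+0.154028+0.093819i, Y(Ω₂)=-0.140333+0.098498i
  term(m=+2) = -0.120098+0.015679i   from Y*(Ω₁)=+0.156175+0.302472i, Y(Ω₂)=-0.120935+0.334612i
  term(m=+3) = -0.004322+0.000852i   from Y*(Ω₁)=+0.034346-0.486646i, Y(Ω₂)=-0.002367-0.008714i
  term(m=+4) = +0.121508-0.032275i   from Y*(Ω₁)=-0.188523+0.265448i, Y(Ω₂)=-0.296919-0.246872i
  term(m=+5) = -0.055258+0.018591i   from Y*(Ω₁)=+0.126704-0.054493i, Y(Ω₂)=-0.421298-0.034467i
  term(m=+6) = +0.008720-0.003579i   from Y*(Ω₁)=-0.038511-0.005463i, Y(Ω₂)=-0.209027+0.122575i
  term(m=+7) = -0.000461+0.000225i   from Y*(Ω₁)=+0.005147+0.004231i, Y(Ω₂)=-0.032015+0.070095i
Σ over m = -0.288833+0.000000i; ×(4π/15) → -0.241972+0.000000i. Real part: -0.241972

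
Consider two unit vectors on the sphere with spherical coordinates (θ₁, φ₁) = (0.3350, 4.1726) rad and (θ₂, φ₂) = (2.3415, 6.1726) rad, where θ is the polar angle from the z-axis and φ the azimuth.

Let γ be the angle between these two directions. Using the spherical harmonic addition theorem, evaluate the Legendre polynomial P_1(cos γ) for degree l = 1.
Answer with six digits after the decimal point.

Summing Y*_{l m}(θ₁,φ₁)·Y_{l m}(θ₂,φ₂) over m ∈ [−1, 1]; prefactor 4π/(2·1+1) = 4.188790:
  m=-1: Y*=(-0.058379, -0.097438)  Y=(0.246351, 0.027354)  product (-0.011716, -0.025601)
  m=+0: Y*=(0.461441, -0.000000)  Y=(-0.340380, 0.000000)  product (-0.157065, 0.000000)
  m=+1: Y*=(0.058379, -0.097438)  Y=(-0.246351, 0.027354)  product (-0.011716, 0.025601)
Total Σ_m = (-0.180498, 0.000000). Multiply by 4.188790: (-0.756069, 0.000000). P_1(cos γ) = -0.756069

-0.756069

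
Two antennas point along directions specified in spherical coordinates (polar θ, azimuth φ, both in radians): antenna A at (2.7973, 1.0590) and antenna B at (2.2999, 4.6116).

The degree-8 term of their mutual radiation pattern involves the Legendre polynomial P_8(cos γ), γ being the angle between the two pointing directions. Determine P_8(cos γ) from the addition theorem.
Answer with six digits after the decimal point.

-0.270048

Expand P_8 via completeness: Σ_{m} conj(Y_{8,m}) at Ω₁ times Y_{8,m} at Ω₂ —
  m=-8: (-0.000050, 0.000071) × (0.034137, 0.035596) = (-0.000004, 0.000001)  (running Σ = (-0.000004, 0.000001))
  m=-7: (-0.000413, -0.000876) × (-0.114272, 0.134158) = (0.000165, 0.000045)  (running Σ = (0.000161, 0.000045))
  m=-6: (0.006824, 0.000484) × (-0.301394, -0.208296) = (-0.001956, -0.001567)  (running Σ = (-0.001795, -0.001522))
  m=-5: (-0.018987, 0.028816) × (0.220708, -0.400242) = (0.007343, 0.013959)  (running Σ = (0.005547, 0.012437))
  m=-4: (-0.058382, -0.113137) × (0.217946, 0.092958) = (-0.002207, -0.030085)  (running Σ = (0.003340, -0.017648))
  m=-3: (0.334361, 0.011844) × (0.061610, -0.197512) = (0.022939, -0.065311)  (running Σ = (0.026280, -0.082958))
  m=-2: (-0.295386, 0.484825) × (0.355079, 0.072562) = (-0.140065, 0.150717)  (running Σ = (-0.113785, 0.067759))
  m=-1: (-0.211609, -0.376716) × (0.004640, -0.045884) = (-0.018267, 0.007961)  (running Σ = (-0.132053, 0.075720))
  m=0: (-0.275761, -0.000000) × (0.367058, 0.000000) = (-0.101221, -0.000000)  (running Σ = (-0.233273, 0.075720))
  m=1: (0.211609, -0.376716) × (-0.004640, -0.045884) = (-0.018267, -0.007961)  (running Σ = (-0.251541, 0.067759))
  m=2: (-0.295386, -0.484825) × (0.355079, -0.072562) = (-0.140065, -0.150717)  (running Σ = (-0.391606, -0.082958))
  m=3: (-0.334361, 0.011844) × (-0.061610, -0.197512) = (0.022939, 0.065311)  (running Σ = (-0.368666, -0.017648))
  m=4: (-0.058382, 0.113137) × (0.217946, -0.092958) = (-0.002207, 0.030085)  (running Σ = (-0.370873, 0.012437))
  m=5: (0.018987, 0.028816) × (-0.220708, -0.400242) = (0.007343, -0.013959)  (running Σ = (-0.363531, -0.001522))
  m=6: (0.006824, -0.000484) × (-0.301394, 0.208296) = (-0.001956, 0.001567)  (running Σ = (-0.365487, 0.000045))
  m=7: (0.000413, -0.000876) × (0.114272, 0.134158) = (0.000165, -0.000045)  (running Σ = (-0.365322, 0.000001))
  m=8: (-0.000050, -0.000071) × (0.034137, -0.035596) = (-0.000004, -0.000001)  (running Σ = (-0.365326, 0.000000))
Σ over m = (-0.365326, 0.000000); ×(4π/17) → (-0.270048, 0.000000). Real part: -0.270048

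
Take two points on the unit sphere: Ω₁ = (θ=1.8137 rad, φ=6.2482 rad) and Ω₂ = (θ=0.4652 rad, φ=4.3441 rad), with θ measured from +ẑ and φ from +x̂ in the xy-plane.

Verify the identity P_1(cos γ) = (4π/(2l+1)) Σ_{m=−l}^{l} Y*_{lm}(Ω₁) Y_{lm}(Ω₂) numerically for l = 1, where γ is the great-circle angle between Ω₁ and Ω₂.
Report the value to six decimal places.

-0.357421

Summing Y*_{l m}(θ₁,φ₁)·Y_{l m}(θ₂,φ₂) over m ∈ [−1, 1]; prefactor 4π/(2·1+1) = 4.188790:
  m=-1: 0.33515 - 0.01173j × -0.05580 + 0.14460j = -0.01700 + 0.04912j  (running Σ = -0.01700 + 0.04912j)
  m=0: -0.11752 + 0.00000j × 0.43668 + 0.00000j = -0.05132 + 0.00000j  (running Σ = -0.06832 + 0.04912j)
  m=1: -0.33515 - 0.01173j × 0.05580 + 0.14460j = -0.01700 - 0.04912j  (running Σ = -0.08533 + 0.00000j)
Σ over m = -0.08533 + 0.00000j; ×(4π/3) → -0.35742 + 0.00000j. Real part: -0.357421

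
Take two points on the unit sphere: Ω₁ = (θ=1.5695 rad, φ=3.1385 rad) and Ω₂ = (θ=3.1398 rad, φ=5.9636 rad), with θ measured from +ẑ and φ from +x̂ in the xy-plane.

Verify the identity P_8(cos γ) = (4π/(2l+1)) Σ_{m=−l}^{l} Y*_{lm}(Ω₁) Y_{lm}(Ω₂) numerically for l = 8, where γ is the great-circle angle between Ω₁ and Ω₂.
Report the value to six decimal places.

0.273349

Summing Y*_{l m}(θ₁,φ₁)·Y_{l m}(θ₂,φ₂) over m ∈ [−8, 8]; prefactor 4π/(2·8+1) = 0.739198:
  m=-8: Y*=0.51527 - 0.01275j  Y=-0.00000 + 0.00000j  product -0.00000 + 0.00000j
  m=-7: Y*=-0.00267 + 0.00006j  Y=0.00000 - 0.00000j  product -0.00000 + 0.00000j
  m=-6: Y*=-0.37634 + 0.00698j  Y=-0.00000 + 0.00000j  product 0.00000 - 0.00000j
  m=-5: Y*=0.00316 - 0.00005j  Y=0.00000 - 0.00000j  product 0.00000 - 0.00000j
  m=-4: Y*=0.33825 - 0.00418j  Y=0.00000 + 0.00000j  product 0.00000 + 0.00000j
  m=-3: Y*=-0.00340 + 0.00003j  Y=-0.00000 - 0.00000j  product 0.00000 + 0.00000j
  m=-2: Y*=-0.32252 + 0.00199j  Y=0.00003 + 0.00002j  product -0.00001 - 0.00001j
  m=-1: Y*=0.00350 - 0.00001j  Y=-0.00840 - 0.00278j  product -0.00003 - 0.00001j
  m=+0: Y*=0.31802 + 0.00000j  Y=1.16304 + 0.00000j  product 0.36987 + 0.00000j
  m=+1: Y*=-0.00350 - 0.00001j  Y=0.00840 - 0.00278j  product -0.00003 + 0.00001j
  m=+2: Y*=-0.32252 - 0.00199j  Y=0.00003 - 0.00002j  product -0.00001 + 0.00001j
  m=+3: Y*=0.00340 + 0.00003j  Y=0.00000 - 0.00000j  product 0.00000 - 0.00000j
  m=+4: Y*=0.33825 + 0.00418j  Y=0.00000 - 0.00000j  product 0.00000 - 0.00000j
  m=+5: Y*=-0.00316 - 0.00005j  Y=-0.00000 - 0.00000j  product 0.00000 + 0.00000j
  m=+6: Y*=-0.37634 - 0.00698j  Y=-0.00000 - 0.00000j  product 0.00000 + 0.00000j
  m=+7: Y*=0.00267 + 0.00006j  Y=-0.00000 - 0.00000j  product -0.00000 - 0.00000j
  m=+8: Y*=0.51527 + 0.01275j  Y=-0.00000 - 0.00000j  product -0.00000 - 0.00000j
Σ over m = 0.36979 - 0.00000j; ×(4π/17) → 0.27335 - 0.00000j. Real part: 0.273349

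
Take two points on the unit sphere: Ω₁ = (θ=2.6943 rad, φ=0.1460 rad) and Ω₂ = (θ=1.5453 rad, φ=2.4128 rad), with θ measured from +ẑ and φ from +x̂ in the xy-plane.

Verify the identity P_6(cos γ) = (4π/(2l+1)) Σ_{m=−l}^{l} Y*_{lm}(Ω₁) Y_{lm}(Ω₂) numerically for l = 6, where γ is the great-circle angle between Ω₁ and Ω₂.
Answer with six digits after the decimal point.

0.129610

Term-by-term m-sum for l=6 (normalisation 4π/13 = 0.966644):
  m=-6: (0.002025, 0.002430) × (-0.160622, -0.454601) = (0.000779, -0.001311)  (running Σ = (0.000779, -0.001311))
  m=-5: (-0.017020, -0.015231) × (0.037330, 0.020509) = (-0.000323, -0.000918)  (running Σ = (0.000456, -0.002229))
  m=-4: (0.082736, 0.054680) × (0.344741, -0.079419) = (0.032865, 0.012280)  (running Σ = (0.033321, 0.010051))
  m=-3: (-0.255730, -0.119769) × (-0.028671, 0.040537) = (0.012187, -0.006933)  (running Σ = (0.045508, 0.003118))
  m=-2: (0.477033, 0.143392) × (0.036340, 0.319621) = (-0.028496, 0.157681)  (running Σ = (0.017012, 0.160799))
  m=-1: (-0.384679, -0.056566) × (-0.039009, -0.034825) = (0.013036, 0.015603)  (running Σ = (0.030048, 0.176402))
  m=0: (-0.235987, -0.000000) × (-0.313516, 0.000000) = (0.073986, 0.000000)  (running Σ = (0.104034, 0.176402))
  m=1: (0.384679, -0.056566) × (0.039009, -0.034825) = (0.013036, -0.015603)  (running Σ = (0.117070, 0.160799))
  m=2: (0.477033, -0.143392) × (0.036340, -0.319621) = (-0.028496, -0.157681)  (running Σ = (0.088574, 0.003118))
  m=3: (0.255730, -0.119769) × (0.028671, 0.040537) = (0.012187, 0.006933)  (running Σ = (0.100761, 0.010051))
  m=4: (0.082736, -0.054680) × (0.344741, 0.079419) = (0.032865, -0.012280)  (running Σ = (0.133626, -0.002229))
  m=5: (0.017020, -0.015231) × (-0.037330, 0.020509) = (-0.000323, 0.000918)  (running Σ = (0.133303, -0.001311))
  m=6: (0.002025, -0.002430) × (-0.160622, 0.454601) = (0.000779, 0.001311)  (running Σ = (0.134082, 0.000000))
Σ over m = (0.134082, 0.000000); ×(4π/13) → (0.129610, 0.000000). Real part: 0.129610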